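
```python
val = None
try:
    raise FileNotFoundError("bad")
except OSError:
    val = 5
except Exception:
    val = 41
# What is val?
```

Step-by-step execution trace:
1. `raise FileNotFoundError(...)` raises FileNotFoundError.
2. `except OSError` matches (FileNotFoundError is a subclass of OSError) → val = 5.
3. `except Exception` is not reached.
Result: 5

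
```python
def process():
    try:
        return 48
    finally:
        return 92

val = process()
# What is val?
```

Step-by-step execution trace:
1. `process()` enters try: `return 48` sets pending return value 48.
2. Before returning, `finally: return 92` runs and overrides the pending return.
3. process() returns 92 → val = 92.
Result: 92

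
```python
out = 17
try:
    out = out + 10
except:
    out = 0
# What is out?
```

Step-by-step execution trace:
1. out starts at 17.
2. try: `out = out + 10` → out = 27. No exception raised.
3. `except` is skipped.
Result: 27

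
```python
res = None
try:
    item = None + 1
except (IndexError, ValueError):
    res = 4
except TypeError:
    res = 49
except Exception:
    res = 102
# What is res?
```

Step-by-step execution trace:
1. `item = None + 1` raises TypeError.
2. `except (IndexError, ValueError)` does not match TypeError; skipped.
3. `except TypeError` matches (exact type match) → res = 49.
4. `except Exception` is not reached.
Result: 49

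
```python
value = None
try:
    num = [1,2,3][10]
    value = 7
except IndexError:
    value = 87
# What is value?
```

Step-by-step execution trace:
1. `num = [1,2,3][10]` raises IndexError.
2. `value = 7` is not reached.
3. `except IndexError` matches → value = 87.
Result: 87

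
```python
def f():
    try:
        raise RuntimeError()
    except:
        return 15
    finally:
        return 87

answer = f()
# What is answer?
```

Step-by-step execution trace:
1. `f()` enters try: `raise RuntimeError()` raises RuntimeError.
2. bare `except` matches → `return 15` sets pending return value 15.
3. Before returning, `finally: return 87` runs and overrides the pending return.
4. f() returns 87 → answer = 87.
Result: 87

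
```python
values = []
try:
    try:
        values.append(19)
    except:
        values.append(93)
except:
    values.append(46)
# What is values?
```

Step-by-step execution trace:
1. Inner try: `values.append(19)` → values = [19]. No exception raised.
2. Inner `except` is skipped.
3. Inner try completes normally; outer `except` is skipped.
Result: [19]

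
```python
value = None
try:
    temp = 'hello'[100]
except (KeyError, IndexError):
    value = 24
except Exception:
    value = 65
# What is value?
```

Step-by-step execution trace:
1. `temp = 'hello'[100]` raises IndexError.
2. `except (KeyError, IndexError)` matches (IndexError is in the tuple) → value = 24.
3. `except Exception` is not reached.
Result: 24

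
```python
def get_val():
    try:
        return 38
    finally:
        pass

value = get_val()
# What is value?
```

Step-by-step execution trace:
1. `get_val()` enters try: `return 38` sets pending return value 38.
2. Before returning, `finally: pass` runs (no effect).
3. get_val() returns 38 → value = 38.
Result: 38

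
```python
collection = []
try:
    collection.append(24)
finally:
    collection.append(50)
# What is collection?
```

Step-by-step execution trace:
1. try: `collection.append(24)` → collection = [24].
2. The try body completes without raising.
3. finally always runs: `collection.append(50)` → collection = [24, 50].
Result: [24, 50]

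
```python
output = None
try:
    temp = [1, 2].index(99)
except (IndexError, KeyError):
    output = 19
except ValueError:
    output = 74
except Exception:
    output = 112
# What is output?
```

Step-by-step execution trace:
1. `temp = [1, 2].index(99)` raises ValueError.
2. `except (IndexError, KeyError)` does not match ValueError; skipped.
3. `except ValueError` matches (exact type match) → output = 74.
4. `except Exception` is not reached.
Result: 74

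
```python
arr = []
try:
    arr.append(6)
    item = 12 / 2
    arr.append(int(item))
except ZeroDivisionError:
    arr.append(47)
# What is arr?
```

Step-by-step execution trace:
1. try: `arr.append(6)` → arr = [6].
2. `item = 12 / 2` → item = 6.0. No exception raised.
3. `arr.append(int(item))` → arr = [6, 6].
4. `except ZeroDivisionError` is skipped (no exception was raised).
Result: [6, 6]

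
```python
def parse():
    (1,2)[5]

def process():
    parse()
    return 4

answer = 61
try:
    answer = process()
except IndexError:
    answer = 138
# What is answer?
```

Step-by-step execution trace:
1. answer starts at 61.
2. try: `process()` calls `parse()`.
3. `parse()` evaluates `(1,2)[5]`, which raises IndexError; it propagates through process (uncaught).
4. `return 4` in process is not reached; the assignment to answer does not complete.
5. `except IndexError` matches → answer = 138.
Result: 138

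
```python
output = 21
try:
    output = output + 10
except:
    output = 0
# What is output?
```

Step-by-step execution trace:
1. output starts at 21.
2. try: `output = output + 10` → output = 31. No exception raised.
3. `except` is skipped.
Result: 31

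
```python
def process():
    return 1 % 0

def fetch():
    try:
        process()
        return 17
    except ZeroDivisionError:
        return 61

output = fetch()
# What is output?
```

Step-by-step execution trace:
1. `fetch()` calls `process()`.
2. `process()` evaluates `1 % 0`, which raises ZeroDivisionError; it propagates to the caller.
3. `return 17` is not reached.
4. `except ZeroDivisionError` in fetch matches → returns 61.
5. output = 61.
Result: 61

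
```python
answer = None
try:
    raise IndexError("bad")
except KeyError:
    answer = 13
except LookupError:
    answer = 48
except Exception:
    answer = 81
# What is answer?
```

Step-by-step execution trace:
1. `raise IndexError(...)` raises IndexError.
2. `except KeyError` does not match (IndexError is not a subclass of KeyError); skipped.
3. `except LookupError` matches (IndexError is a subclass of LookupError) → answer = 48.
4. `except Exception` is not reached.
Result: 48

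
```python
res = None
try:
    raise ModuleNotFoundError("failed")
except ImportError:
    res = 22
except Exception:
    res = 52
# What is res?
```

Step-by-step execution trace:
1. `raise ModuleNotFoundError(...)` raises ModuleNotFoundError.
2. `except ImportError` matches (ModuleNotFoundError is a subclass of ImportError) → res = 22.
3. `except Exception` is not reached.
Result: 22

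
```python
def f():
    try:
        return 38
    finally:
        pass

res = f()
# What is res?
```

Step-by-step execution trace:
1. `f()` enters try: `return 38` sets pending return value 38.
2. Before returning, `finally: pass` runs (no effect).
3. f() returns 38 → res = 38.
Result: 38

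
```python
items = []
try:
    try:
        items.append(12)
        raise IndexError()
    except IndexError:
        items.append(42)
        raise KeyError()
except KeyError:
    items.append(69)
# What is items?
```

Step-by-step execution trace:
1. Inner try: `items.append(12)` → items = [12].
2. `raise IndexError()` raises IndexError.
3. Inner `except IndexError` matches → `items.append(42)` → items = [12, 42].
4. `raise KeyError()` raises KeyError; propagates to outer try.
5. Outer `except KeyError` matches → `items.append(69)` → items = [12, 42, 69].
Result: [12, 42, 69]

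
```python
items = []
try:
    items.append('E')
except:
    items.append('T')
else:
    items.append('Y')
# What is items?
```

Step-by-step execution trace:
1. try: `items.append('E')` → items = ['E']. No exception raised.
2. `except` is skipped.
3. `else` runs (try completed without exception): `items.append('Y')` → items = ['E', 'Y'].
Result: ['E', 'Y']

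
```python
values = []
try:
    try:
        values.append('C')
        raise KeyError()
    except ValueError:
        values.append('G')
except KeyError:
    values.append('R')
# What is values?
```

Step-by-step execution trace:
1. Inner try: `values.append('C')` → values = ['C'].
2. `raise KeyError()` raises KeyError.
3. Inner `except ValueError` does not match KeyError; exception propagates to outer try.
4. Outer `except KeyError` matches → `values.append('R')` → values = ['C', 'R'].
Result: ['C', 'R']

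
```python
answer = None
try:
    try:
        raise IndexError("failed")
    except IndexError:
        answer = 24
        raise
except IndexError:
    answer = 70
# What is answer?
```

Step-by-step execution trace:
1. Inner try: `raise IndexError("failed")` raises IndexError.
2. Inner `except IndexError` matches → answer = 24.
3. bare `raise` re-raises the same IndexError.
4. Outer `except IndexError` matches → answer = 70.
Result: 70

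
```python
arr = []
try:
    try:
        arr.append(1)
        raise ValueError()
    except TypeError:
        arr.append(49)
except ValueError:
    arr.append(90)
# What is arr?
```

Step-by-step execution trace:
1. Inner try: `arr.append(1)` → arr = [1].
2. `raise ValueError()` raises ValueError.
3. Inner `except TypeError` does not match ValueError; exception propagates to outer try.
4. Outer `except ValueError` matches → `arr.append(90)` → arr = [1, 90].
Result: [1, 90]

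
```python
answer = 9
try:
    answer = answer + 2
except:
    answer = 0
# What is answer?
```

Step-by-step execution trace:
1. answer starts at 9.
2. try: `answer = answer + 2` → answer = 11. No exception raised.
3. `except` is skipped.
Result: 11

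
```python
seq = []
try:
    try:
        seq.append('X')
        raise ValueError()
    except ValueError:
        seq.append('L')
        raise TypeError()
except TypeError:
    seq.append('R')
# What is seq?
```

Step-by-step execution trace:
1. Inner try: `seq.append('X')` → seq = ['X'].
2. `raise ValueError()` raises ValueError.
3. Inner `except ValueError` matches → `seq.append('L')` → seq = ['X', 'L'].
4. `raise TypeError()` raises TypeError; propagates to outer try.
5. Outer `except TypeError` matches → `seq.append('R')` → seq = ['X', 'L', 'R'].
Result: ['X', 'L', 'R']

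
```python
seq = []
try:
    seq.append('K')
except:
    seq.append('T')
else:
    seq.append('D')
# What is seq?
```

Step-by-step execution trace:
1. try: `seq.append('K')` → seq = ['K']. No exception raised.
2. `except` is skipped.
3. `else` runs (try completed without exception): `seq.append('D')` → seq = ['K', 'D'].
Result: ['K', 'D']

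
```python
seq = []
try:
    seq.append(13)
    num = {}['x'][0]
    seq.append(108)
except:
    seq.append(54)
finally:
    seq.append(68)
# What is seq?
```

Step-by-step execution trace:
1. try: `seq.append(13)` → seq = [13].
2. `num = {}['x'][0]` raises KeyError; `seq.append(108)` is not reached.
3. bare `except` matches → `seq.append(54)` → seq = [13, 54].
4. finally always runs: `seq.append(68)` → seq = [13, 54, 68].
Result: [13, 54, 68]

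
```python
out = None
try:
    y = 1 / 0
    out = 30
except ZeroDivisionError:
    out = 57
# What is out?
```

Step-by-step execution trace:
1. `y = 1 / 0` raises ZeroDivisionError.
2. `out = 30` is not reached.
3. `except ZeroDivisionError` matches → out = 57.
Result: 57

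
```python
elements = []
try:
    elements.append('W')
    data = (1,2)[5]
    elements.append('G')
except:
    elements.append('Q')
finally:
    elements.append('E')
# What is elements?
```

Step-by-step execution trace:
1. try: `elements.append('W')` → elements = ['W'].
2. `data = (1,2)[5]` raises IndexError; `elements.append('G')` is not reached.
3. bare `except` matches → `elements.append('Q')` → elements = ['W', 'Q'].
4. finally always runs: `elements.append('E')` → elements = ['W', 'Q', 'E'].
Result: ['W', 'Q', 'E']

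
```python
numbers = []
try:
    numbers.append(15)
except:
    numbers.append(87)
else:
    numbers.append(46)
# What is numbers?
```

Step-by-step execution trace:
1. try: `numbers.append(15)` → numbers = [15]. No exception raised.
2. `except` is skipped.
3. `else` runs (try completed without exception): `numbers.append(46)` → numbers = [15, 46].
Result: [15, 46]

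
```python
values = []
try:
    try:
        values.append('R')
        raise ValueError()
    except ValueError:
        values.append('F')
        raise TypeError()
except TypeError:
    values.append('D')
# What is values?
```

Step-by-step execution trace:
1. Inner try: `values.append('R')` → values = ['R'].
2. `raise ValueError()` raises ValueError.
3. Inner `except ValueError` matches → `values.append('F')` → values = ['R', 'F'].
4. `raise TypeError()` raises TypeError; propagates to outer try.
5. Outer `except TypeError` matches → `values.append('D')` → values = ['R', 'F', 'D'].
Result: ['R', 'F', 'D']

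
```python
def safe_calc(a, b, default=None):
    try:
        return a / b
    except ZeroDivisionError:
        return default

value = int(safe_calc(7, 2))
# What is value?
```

Step-by-step execution trace:
1. `safe_calc(7, 2)` enters try: `return 7 / 2` → returns 3.5. No exception raised.
2. `except ZeroDivisionError` is skipped.
3. `int(3.5)` → 3 → value = 3.
Result: 3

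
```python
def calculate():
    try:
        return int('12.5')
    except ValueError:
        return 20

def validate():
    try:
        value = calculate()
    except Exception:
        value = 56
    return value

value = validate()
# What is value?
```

Step-by-step execution trace:
1. `validate()` calls `calculate()`.
2. In calculate: `int('12.5')` raises ValueError; `except ValueError` catches it → returns 20.
3. In validate: `value = calculate()` → value = 20. No exception reaches validate.
4. `except Exception` is skipped; validate returns 20.
5. value = 20.
Result: 20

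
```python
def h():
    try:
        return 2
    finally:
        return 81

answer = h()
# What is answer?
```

Step-by-step execution trace:
1. `h()` enters try: `return 2` sets pending return value 2.
2. Before returning, `finally: return 81` runs and overrides the pending return.
3. h() returns 81 → answer = 81.
Result: 81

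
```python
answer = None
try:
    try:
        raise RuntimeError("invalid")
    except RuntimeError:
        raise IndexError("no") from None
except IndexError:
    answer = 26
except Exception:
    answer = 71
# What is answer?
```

Step-by-step execution trace:
1. Inner try raises RuntimeError; inner `except RuntimeError` catches it.
2. `raise IndexError(...) from None` raises IndexError (from None suppresses __context__, but the active exception is still IndexError).
3. Outer `except IndexError` matches → answer = 26.
4. `except Exception` is not reached.
Result: 26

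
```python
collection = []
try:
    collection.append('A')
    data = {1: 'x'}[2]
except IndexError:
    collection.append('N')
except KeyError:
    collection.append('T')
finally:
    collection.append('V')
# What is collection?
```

Step-by-step execution trace:
1. try: `collection.append('A')` → collection = ['A'].
2. `data = {1: 'x'}[2]` raises KeyError.
3. `except IndexError` does not match KeyError; skipped.
4. `except KeyError` matches → `collection.append('T')` → collection = ['A', 'T'].
5. finally always runs: `collection.append('V')` → collection = ['A', 'T', 'V'].
Result: ['A', 'T', 'V']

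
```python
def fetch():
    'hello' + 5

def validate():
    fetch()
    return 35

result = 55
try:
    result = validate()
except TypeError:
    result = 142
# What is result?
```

Step-by-step execution trace:
1. result starts at 55.
2. try: `validate()` calls `fetch()`.
3. `fetch()` evaluates `'hello' + 5`, which raises TypeError; it propagates through validate (uncaught).
4. `return 35` in validate is not reached; the assignment to result does not complete.
5. `except TypeError` matches → result = 142.
Result: 142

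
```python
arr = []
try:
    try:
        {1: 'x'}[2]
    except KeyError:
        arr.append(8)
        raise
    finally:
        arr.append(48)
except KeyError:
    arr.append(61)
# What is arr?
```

Step-by-step execution trace:
1. Inner try: `{1: 'x'}[2]` raises KeyError.
2. Inner `except KeyError` matches → `arr.append(8)` → arr = [8].
3. bare `raise` re-raises KeyError.
4. Inner `finally` runs during unwinding: `arr.append(48)` → arr = [8, 48].
5. Outer `except KeyError` matches → `arr.append(61)` → arr = [8, 48, 61].
Result: [8, 48, 61]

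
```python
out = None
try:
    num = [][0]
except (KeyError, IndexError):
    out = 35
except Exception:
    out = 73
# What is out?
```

Step-by-step execution trace:
1. `num = [][0]` raises IndexError.
2. `except (KeyError, IndexError)` matches (IndexError is in the tuple) → out = 35.
3. `except Exception` is not reached.
Result: 35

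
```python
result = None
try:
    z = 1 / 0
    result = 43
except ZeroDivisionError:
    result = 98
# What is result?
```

Step-by-step execution trace:
1. `z = 1 / 0` raises ZeroDivisionError.
2. `result = 43` is not reached.
3. `except ZeroDivisionError` matches → result = 98.
Result: 98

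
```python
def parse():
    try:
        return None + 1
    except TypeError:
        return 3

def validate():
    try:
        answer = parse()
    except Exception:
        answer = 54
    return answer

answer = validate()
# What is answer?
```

Step-by-step execution trace:
1. `validate()` calls `parse()`.
2. In parse: `None + 1` raises TypeError; `except TypeError` catches it → returns 3.
3. In validate: `answer = parse()` → answer = 3. No exception reaches validate.
4. `except Exception` is skipped; validate returns 3.
5. answer = 3.
Result: 3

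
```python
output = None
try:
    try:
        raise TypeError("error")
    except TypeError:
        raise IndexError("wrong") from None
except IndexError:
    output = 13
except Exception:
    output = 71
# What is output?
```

Step-by-step execution trace:
1. Inner try raises TypeError; inner `except TypeError` catches it.
2. `raise IndexError(...) from None` raises IndexError (from None suppresses __context__, but the active exception is still IndexError).
3. Outer `except IndexError` matches → output = 13.
4. `except Exception` is not reached.
Result: 13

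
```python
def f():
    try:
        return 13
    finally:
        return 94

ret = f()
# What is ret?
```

Step-by-step execution trace:
1. `f()` enters try: `return 13` sets pending return value 13.
2. Before returning, `finally: return 94` runs and overrides the pending return.
3. f() returns 94 → ret = 94.
Result: 94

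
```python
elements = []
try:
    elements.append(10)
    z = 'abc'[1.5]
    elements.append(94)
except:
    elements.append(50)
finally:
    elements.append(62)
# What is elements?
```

Step-by-step execution trace:
1. try: `elements.append(10)` → elements = [10].
2. `z = 'abc'[1.5]` raises TypeError; `elements.append(94)` is not reached.
3. bare `except` matches → `elements.append(50)` → elements = [10, 50].
4. finally always runs: `elements.append(62)` → elements = [10, 50, 62].
Result: [10, 50, 62]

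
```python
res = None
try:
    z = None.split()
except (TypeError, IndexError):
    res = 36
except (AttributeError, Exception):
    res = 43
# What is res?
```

Step-by-step execution trace:
1. `z = None.split()` raises AttributeError.
2. `except (TypeError, IndexError)` does not match AttributeError; skipped.
3. `except (AttributeError, Exception)` matches (AttributeError is in the tuple) → res = 43.
Result: 43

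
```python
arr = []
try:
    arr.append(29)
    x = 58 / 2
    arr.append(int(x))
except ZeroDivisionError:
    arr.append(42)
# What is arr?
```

Step-by-step execution trace:
1. try: `arr.append(29)` → arr = [29].
2. `x = 58 / 2` → x = 29.0. No exception raised.
3. `arr.append(int(x))` → arr = [29, 29].
4. `except ZeroDivisionError` is skipped (no exception was raised).
Result: [29, 29]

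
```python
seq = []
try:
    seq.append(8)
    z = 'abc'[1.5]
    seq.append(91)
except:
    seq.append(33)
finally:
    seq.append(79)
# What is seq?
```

Step-by-step execution trace:
1. try: `seq.append(8)` → seq = [8].
2. `z = 'abc'[1.5]` raises TypeError; `seq.append(91)` is not reached.
3. bare `except` matches → `seq.append(33)` → seq = [8, 33].
4. finally always runs: `seq.append(79)` → seq = [8, 33, 79].
Result: [8, 33, 79]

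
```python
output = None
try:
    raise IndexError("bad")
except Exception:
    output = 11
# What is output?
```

Step-by-step execution trace:
1. `raise IndexError(...)` raises IndexError.
2. `except Exception` matches (IndexError is a subclass of Exception) → output = 11.
Result: 11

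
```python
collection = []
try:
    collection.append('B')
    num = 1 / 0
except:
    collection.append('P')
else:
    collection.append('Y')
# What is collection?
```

Step-by-step execution trace:
1. try: `collection.append('B')` → collection = ['B'].
2. `num = 1 / 0` raises ZeroDivisionError.
3. bare `except` matches → `collection.append('P')` → collection = ['B', 'P'].
4. `else` is skipped (an exception was raised).
Result: ['B', 'P']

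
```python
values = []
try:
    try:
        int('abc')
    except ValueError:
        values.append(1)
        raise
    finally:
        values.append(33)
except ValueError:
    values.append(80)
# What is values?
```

Step-by-step execution trace:
1. Inner try: `int('abc')` raises ValueError.
2. Inner `except ValueError` matches → `values.append(1)` → values = [1].
3. bare `raise` re-raises ValueError.
4. Inner `finally` runs during unwinding: `values.append(33)` → values = [1, 33].
5. Outer `except ValueError` matches → `values.append(80)` → values = [1, 33, 80].
Result: [1, 33, 80]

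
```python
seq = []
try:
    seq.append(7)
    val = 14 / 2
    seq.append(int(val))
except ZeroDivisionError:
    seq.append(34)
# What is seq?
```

Step-by-step execution trace:
1. try: `seq.append(7)` → seq = [7].
2. `val = 14 / 2` → val = 7.0. No exception raised.
3. `seq.append(int(val))` → seq = [7, 7].
4. `except ZeroDivisionError` is skipped (no exception was raised).
Result: [7, 7]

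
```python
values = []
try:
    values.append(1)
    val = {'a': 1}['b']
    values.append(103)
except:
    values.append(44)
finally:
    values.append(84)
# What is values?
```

Step-by-step execution trace:
1. try: `values.append(1)` → values = [1].
2. `val = {'a': 1}['b']` raises KeyError; `values.append(103)` is not reached.
3. bare `except` matches → `values.append(44)` → values = [1, 44].
4. finally always runs: `values.append(84)` → values = [1, 44, 84].
Result: [1, 44, 84]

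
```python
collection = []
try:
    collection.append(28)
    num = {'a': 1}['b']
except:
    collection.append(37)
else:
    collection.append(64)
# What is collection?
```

Step-by-step execution trace:
1. try: `collection.append(28)` → collection = [28].
2. `num = {'a': 1}['b']` raises KeyError.
3. bare `except` matches → `collection.append(37)` → collection = [28, 37].
4. `else` is skipped (an exception was raised).
Result: [28, 37]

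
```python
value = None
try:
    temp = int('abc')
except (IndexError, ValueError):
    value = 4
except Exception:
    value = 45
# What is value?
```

Step-by-step execution trace:
1. `temp = int('abc')` raises ValueError.
2. `except (IndexError, ValueError)` matches (ValueError is in the tuple) → value = 4.
3. `except Exception` is not reached.
Result: 4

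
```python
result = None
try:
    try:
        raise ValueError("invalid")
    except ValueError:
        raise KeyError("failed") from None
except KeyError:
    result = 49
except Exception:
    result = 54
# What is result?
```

Step-by-step execution trace:
1. Inner try raises ValueError; inner `except ValueError` catches it.
2. `raise KeyError(...) from None` raises KeyError (from None suppresses __context__, but the active exception is still KeyError).
3. Outer `except KeyError` matches → result = 49.
4. `except Exception` is not reached.
Result: 49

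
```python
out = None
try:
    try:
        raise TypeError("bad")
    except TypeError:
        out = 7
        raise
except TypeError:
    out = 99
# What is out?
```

Step-by-step execution trace:
1. Inner try: `raise TypeError("bad")` raises TypeError.
2. Inner `except TypeError` matches → out = 7.
3. bare `raise` re-raises the same TypeError.
4. Outer `except TypeError` matches → out = 99.
Result: 99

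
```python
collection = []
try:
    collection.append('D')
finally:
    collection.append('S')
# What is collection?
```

Step-by-step execution trace:
1. try: `collection.append('D')` → collection = ['D'].
2. The try body completes without raising.
3. finally always runs: `collection.append('S')` → collection = ['D', 'S'].
Result: ['D', 'S']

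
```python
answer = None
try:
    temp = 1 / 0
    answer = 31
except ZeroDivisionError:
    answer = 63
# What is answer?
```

Step-by-step execution trace:
1. `temp = 1 / 0` raises ZeroDivisionError.
2. `answer = 31` is not reached.
3. `except ZeroDivisionError` matches → answer = 63.
Result: 63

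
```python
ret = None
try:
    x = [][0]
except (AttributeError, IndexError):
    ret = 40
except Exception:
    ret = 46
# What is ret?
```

Step-by-step execution trace:
1. `x = [][0]` raises IndexError.
2. `except (AttributeError, IndexError)` matches (IndexError is in the tuple) → ret = 40.
3. `except Exception` is not reached.
Result: 40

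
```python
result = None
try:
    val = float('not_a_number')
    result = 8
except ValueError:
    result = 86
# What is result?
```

Step-by-step execution trace:
1. `val = float('not_a_number')` raises ValueError.
2. `result = 8` is not reached.
3. `except ValueError` matches → result = 86.
Result: 86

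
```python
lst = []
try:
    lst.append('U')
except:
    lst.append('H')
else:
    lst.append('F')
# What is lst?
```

Step-by-step execution trace:
1. try: `lst.append('U')` → lst = ['U']. No exception raised.
2. `except` is skipped.
3. `else` runs (try completed without exception): `lst.append('F')` → lst = ['U', 'F'].
Result: ['U', 'F']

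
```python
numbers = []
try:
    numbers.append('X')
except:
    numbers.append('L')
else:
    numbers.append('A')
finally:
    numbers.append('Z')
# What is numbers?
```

Step-by-step execution trace:
1. try: `numbers.append('X')` → numbers = ['X']. No exception raised.
2. `except` is skipped.
3. `else` runs: `numbers.append('A')` → numbers = ['X', 'A'].
4. `finally` always runs: `numbers.append('Z')` → numbers = ['X', 'A', 'Z'].
Result: ['X', 'A', 'Z']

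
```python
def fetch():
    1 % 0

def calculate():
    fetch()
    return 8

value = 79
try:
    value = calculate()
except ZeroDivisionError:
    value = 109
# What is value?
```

Step-by-step execution trace:
1. value starts at 79.
2. try: `calculate()` calls `fetch()`.
3. `fetch()` evaluates `1 % 0`, which raises ZeroDivisionError; it propagates through calculate (uncaught).
4. `return 8` in calculate is not reached; the assignment to value does not complete.
5. `except ZeroDivisionError` matches → value = 109.
Result: 109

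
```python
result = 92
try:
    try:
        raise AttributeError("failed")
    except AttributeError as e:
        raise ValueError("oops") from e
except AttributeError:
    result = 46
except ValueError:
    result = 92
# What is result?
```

Step-by-step execution trace:
1. Inner try raises AttributeError; inner `except AttributeError as e` catches it.
2. `raise ValueError(...) from e` raises ValueError (AttributeError is attached as __cause__, but only ValueError is active).
3. Outer `except AttributeError` does not match ValueError; skipped.
4. Outer `except ValueError` matches → result = 92.
Result: 92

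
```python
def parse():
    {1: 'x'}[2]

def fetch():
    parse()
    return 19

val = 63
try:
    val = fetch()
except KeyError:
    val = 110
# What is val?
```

Step-by-step execution trace:
1. val starts at 63.
2. try: `fetch()` calls `parse()`.
3. `parse()` evaluates `{1: 'x'}[2]`, which raises KeyError; it propagates through fetch (uncaught).
4. `return 19` in fetch is not reached; the assignment to val does not complete.
5. `except KeyError` matches → val = 110.
Result: 110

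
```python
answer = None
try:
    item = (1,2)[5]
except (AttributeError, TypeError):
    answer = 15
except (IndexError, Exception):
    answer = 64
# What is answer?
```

Step-by-step execution trace:
1. `item = (1,2)[5]` raises IndexError.
2. `except (AttributeError, TypeError)` does not match IndexError; skipped.
3. `except (IndexError, Exception)` matches (IndexError is in the tuple) → answer = 64.
Result: 64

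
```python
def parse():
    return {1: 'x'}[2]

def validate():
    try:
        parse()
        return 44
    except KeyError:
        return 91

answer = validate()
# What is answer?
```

Step-by-step execution trace:
1. `validate()` calls `parse()`.
2. `parse()` evaluates `{1: 'x'}[2]`, which raises KeyError; it propagates to the caller.
3. `return 44` is not reached.
4. `except KeyError` in validate matches → returns 91.
5. answer = 91.
Result: 91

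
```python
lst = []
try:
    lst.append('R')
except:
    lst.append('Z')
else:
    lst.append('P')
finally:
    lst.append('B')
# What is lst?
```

Step-by-step execution trace:
1. try: `lst.append('R')` → lst = ['R']. No exception raised.
2. `except` is skipped.
3. `else` runs: `lst.append('P')` → lst = ['R', 'P'].
4. `finally` always runs: `lst.append('B')` → lst = ['R', 'P', 'B'].
Result: ['R', 'P', 'B']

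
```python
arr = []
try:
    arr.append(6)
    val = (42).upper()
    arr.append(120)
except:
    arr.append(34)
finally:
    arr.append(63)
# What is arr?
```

Step-by-step execution trace:
1. try: `arr.append(6)` → arr = [6].
2. `val = (42).upper()` raises AttributeError; `arr.append(120)` is not reached.
3. bare `except` matches → `arr.append(34)` → arr = [6, 34].
4. finally always runs: `arr.append(63)` → arr = [6, 34, 63].
Result: [6, 34, 63]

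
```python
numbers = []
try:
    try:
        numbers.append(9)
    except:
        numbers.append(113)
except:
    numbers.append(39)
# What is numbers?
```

Step-by-step execution trace:
1. Inner try: `numbers.append(9)` → numbers = [9]. No exception raised.
2. Inner `except` is skipped.
3. Inner try completes normally; outer `except` is skipped.
Result: [9]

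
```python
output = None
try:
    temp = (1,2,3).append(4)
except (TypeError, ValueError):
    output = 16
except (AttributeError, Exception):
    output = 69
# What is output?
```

Step-by-step execution trace:
1. `temp = (1,2,3).append(4)` raises AttributeError.
2. `except (TypeError, ValueError)` does not match AttributeError; skipped.
3. `except (AttributeError, Exception)` matches (AttributeError is in the tuple) → output = 69.
Result: 69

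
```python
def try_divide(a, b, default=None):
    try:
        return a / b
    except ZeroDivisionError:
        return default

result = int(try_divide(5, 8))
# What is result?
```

Step-by-step execution trace:
1. `try_divide(5, 8)` enters try: `return 5 / 8` → returns 0.625. No exception raised.
2. `except ZeroDivisionError` is skipped.
3. `int(0.625)` → 0 → result = 0.
Result: 0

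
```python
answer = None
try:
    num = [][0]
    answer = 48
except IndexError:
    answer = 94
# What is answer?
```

Step-by-step execution trace:
1. `num = [][0]` raises IndexError.
2. `answer = 48` is not reached.
3. `except IndexError` matches → answer = 94.
Result: 94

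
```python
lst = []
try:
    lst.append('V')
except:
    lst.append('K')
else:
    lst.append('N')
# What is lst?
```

Step-by-step execution trace:
1. try: `lst.append('V')` → lst = ['V']. No exception raised.
2. `except` is skipped.
3. `else` runs (try completed without exception): `lst.append('N')` → lst = ['V', 'N'].
Result: ['V', 'N']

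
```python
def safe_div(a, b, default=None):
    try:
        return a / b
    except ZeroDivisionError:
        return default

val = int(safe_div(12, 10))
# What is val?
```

Step-by-step execution trace:
1. `safe_div(12, 10)` enters try: `return 12 / 10` → returns 1.2. No exception raised.
2. `except ZeroDivisionError` is skipped.
3. `int(1.2)` → 1 → val = 1.
Result: 1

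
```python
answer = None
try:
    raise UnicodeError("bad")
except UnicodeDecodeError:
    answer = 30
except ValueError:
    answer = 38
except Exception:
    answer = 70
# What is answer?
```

Step-by-step execution trace:
1. `raise UnicodeError(...)` raises UnicodeError.
2. `except UnicodeDecodeError` does not match (UnicodeError is not a subclass of UnicodeDecodeError); skipped.
3. `except ValueError` matches (UnicodeError is a subclass of ValueError) → answer = 38.
4. `except Exception` is not reached.
Result: 38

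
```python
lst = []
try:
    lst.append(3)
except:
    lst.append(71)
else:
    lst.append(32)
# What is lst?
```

Step-by-step execution trace:
1. try: `lst.append(3)` → lst = [3]. No exception raised.
2. `except` is skipped.
3. `else` runs (try completed without exception): `lst.append(32)` → lst = [3, 32].
Result: [3, 32]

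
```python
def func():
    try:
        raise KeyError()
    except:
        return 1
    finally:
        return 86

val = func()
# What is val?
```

Step-by-step execution trace:
1. `func()` enters try: `raise KeyError()` raises KeyError.
2. bare `except` matches → `return 1` sets pending return value 1.
3. Before returning, `finally: return 86` runs and overrides the pending return.
4. func() returns 86 → val = 86.
Result: 86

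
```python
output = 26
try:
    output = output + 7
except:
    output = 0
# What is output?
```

Step-by-step execution trace:
1. output starts at 26.
2. try: `output = output + 7` → output = 33. No exception raised.
3. `except` is skipped.
Result: 33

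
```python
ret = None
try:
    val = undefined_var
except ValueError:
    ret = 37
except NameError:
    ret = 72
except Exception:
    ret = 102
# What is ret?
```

Step-by-step execution trace:
1. `val = undefined_var` raises NameError.
2. `except ValueError` does not match NameError; skipped.
3. `except NameError` matches → ret = 72.
4. Remaining except clauses are skipped.
Result: 72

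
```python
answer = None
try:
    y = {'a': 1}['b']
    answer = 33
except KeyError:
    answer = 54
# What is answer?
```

Step-by-step execution trace:
1. `y = {'a': 1}['b']` raises KeyError.
2. `answer = 33` is not reached.
3. `except KeyError` matches → answer = 54.
Result: 54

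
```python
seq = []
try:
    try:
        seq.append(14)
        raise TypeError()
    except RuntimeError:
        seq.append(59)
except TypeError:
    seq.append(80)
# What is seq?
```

Step-by-step execution trace:
1. Inner try: `seq.append(14)` → seq = [14].
2. `raise TypeError()` raises TypeError.
3. Inner `except RuntimeError` does not match TypeError; exception propagates to outer try.
4. Outer `except TypeError` matches → `seq.append(80)` → seq = [14, 80].
Result: [14, 80]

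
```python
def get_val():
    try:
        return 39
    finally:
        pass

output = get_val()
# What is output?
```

Step-by-step execution trace:
1. `get_val()` enters try: `return 39` sets pending return value 39.
2. Before returning, `finally: pass` runs (no effect).
3. get_val() returns 39 → output = 39.
Result: 39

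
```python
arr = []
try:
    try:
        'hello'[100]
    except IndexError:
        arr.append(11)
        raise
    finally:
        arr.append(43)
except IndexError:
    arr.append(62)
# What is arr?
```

Step-by-step execution trace:
1. Inner try: `'hello'[100]` raises IndexError.
2. Inner `except IndexError` matches → `arr.append(11)` → arr = [11].
3. bare `raise` re-raises IndexError.
4. Inner `finally` runs during unwinding: `arr.append(43)` → arr = [11, 43].
5. Outer `except IndexError` matches → `arr.append(62)` → arr = [11, 43, 62].
Result: [11, 43, 62]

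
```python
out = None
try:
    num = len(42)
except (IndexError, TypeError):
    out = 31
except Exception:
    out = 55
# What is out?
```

Step-by-step execution trace:
1. `num = len(42)` raises TypeError.
2. `except (IndexError, TypeError)` matches (TypeError is in the tuple) → out = 31.
3. `except Exception` is not reached.
Result: 31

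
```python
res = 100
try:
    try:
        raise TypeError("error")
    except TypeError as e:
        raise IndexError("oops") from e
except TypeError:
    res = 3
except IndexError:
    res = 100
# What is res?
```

Step-by-step execution trace:
1. Inner try raises TypeError; inner `except TypeError as e` catches it.
2. `raise IndexError(...) from e` raises IndexError (TypeError is attached as __cause__, but only IndexError is active).
3. Outer `except TypeError` does not match IndexError; skipped.
4. Outer `except IndexError` matches → res = 100.
Result: 100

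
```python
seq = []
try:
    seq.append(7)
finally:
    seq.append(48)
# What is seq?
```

Step-by-step execution trace:
1. try: `seq.append(7)` → seq = [7].
2. The try body completes without raising.
3. finally always runs: `seq.append(48)` → seq = [7, 48].
Result: [7, 48]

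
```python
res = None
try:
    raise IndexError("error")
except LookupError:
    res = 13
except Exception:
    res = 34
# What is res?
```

Step-by-step execution trace:
1. `raise IndexError(...)` raises IndexError.
2. `except LookupError` matches (IndexError is a subclass of LookupError) → res = 13.
3. `except Exception` is not reached.
Result: 13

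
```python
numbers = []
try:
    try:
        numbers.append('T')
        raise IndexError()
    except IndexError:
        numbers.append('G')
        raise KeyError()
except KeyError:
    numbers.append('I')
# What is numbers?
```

Step-by-step execution trace:
1. Inner try: `numbers.append('T')` → numbers = ['T'].
2. `raise IndexError()` raises IndexError.
3. Inner `except IndexError` matches → `numbers.append('G')` → numbers = ['T', 'G'].
4. `raise KeyError()` raises KeyError; propagates to outer try.
5. Outer `except KeyError` matches → `numbers.append('I')` → numbers = ['T', 'G', 'I'].
Result: ['T', 'G', 'I']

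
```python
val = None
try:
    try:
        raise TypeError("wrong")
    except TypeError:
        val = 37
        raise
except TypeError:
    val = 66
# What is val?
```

Step-by-step execution trace:
1. Inner try: `raise TypeError("wrong")` raises TypeError.
2. Inner `except TypeError` matches → val = 37.
3. bare `raise` re-raises the same TypeError.
4. Outer `except TypeError` matches → val = 66.
Result: 66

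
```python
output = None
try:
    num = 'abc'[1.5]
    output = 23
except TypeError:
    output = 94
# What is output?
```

Step-by-step execution trace:
1. `num = 'abc'[1.5]` raises TypeError.
2. `output = 23` is not reached.
3. `except TypeError` matches → output = 94.
Result: 94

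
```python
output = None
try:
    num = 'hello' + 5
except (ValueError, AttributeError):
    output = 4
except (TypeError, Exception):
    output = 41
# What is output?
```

Step-by-step execution trace:
1. `num = 'hello' + 5` raises TypeError.
2. `except (ValueError, AttributeError)` does not match TypeError; skipped.
3. `except (TypeError, Exception)` matches (TypeError is in the tuple) → output = 41.
Result: 41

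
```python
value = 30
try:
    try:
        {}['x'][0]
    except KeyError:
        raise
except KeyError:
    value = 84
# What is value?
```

Step-by-step execution trace:
1. Inner try: `{}['x'][0]` raises KeyError.
2. Inner `except KeyError` matches; bare `raise` re-raises the same KeyError.
3. Outer `except KeyError` matches → value = 84.
Result: 84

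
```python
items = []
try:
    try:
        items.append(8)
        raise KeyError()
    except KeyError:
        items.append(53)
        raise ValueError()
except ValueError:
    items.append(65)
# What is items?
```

Step-by-step execution trace:
1. Inner try: `items.append(8)` → items = [8].
2. `raise KeyError()` raises KeyError.
3. Inner `except KeyError` matches → `items.append(53)` → items = [8, 53].
4. `raise ValueError()` raises ValueError; propagates to outer try.
5. Outer `except ValueError` matches → `items.append(65)` → items = [8, 53, 65].
Result: [8, 53, 65]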